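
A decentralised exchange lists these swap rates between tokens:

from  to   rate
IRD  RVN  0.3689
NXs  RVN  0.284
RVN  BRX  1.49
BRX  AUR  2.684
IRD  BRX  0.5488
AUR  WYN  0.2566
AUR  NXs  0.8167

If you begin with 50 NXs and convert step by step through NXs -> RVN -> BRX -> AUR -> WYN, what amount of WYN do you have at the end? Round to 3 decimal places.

14.572

50 NXs × 0.284 = 14.2 RVN
14.2 RVN × 1.49 = 21.158 BRX
21.158 BRX × 2.684 = 56.788072 AUR
56.788072 AUR × 0.2566 = 14.5718192752 WYN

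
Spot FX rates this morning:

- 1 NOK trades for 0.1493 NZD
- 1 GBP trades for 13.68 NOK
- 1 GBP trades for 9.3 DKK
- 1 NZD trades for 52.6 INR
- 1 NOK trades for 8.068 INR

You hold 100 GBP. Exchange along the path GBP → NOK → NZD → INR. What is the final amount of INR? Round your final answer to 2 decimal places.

100 GBP × 13.68 = 1368 NOK
1368 NOK × 0.1493 = 204.2424 NZD
204.2424 NZD × 52.6 = 10743.15024 INR

10743.15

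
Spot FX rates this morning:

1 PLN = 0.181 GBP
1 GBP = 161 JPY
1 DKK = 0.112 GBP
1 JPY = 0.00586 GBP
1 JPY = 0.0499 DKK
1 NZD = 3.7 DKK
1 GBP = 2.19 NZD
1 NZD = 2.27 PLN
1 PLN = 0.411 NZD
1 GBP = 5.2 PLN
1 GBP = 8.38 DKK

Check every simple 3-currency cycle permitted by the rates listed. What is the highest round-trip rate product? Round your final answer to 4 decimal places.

0.9075

DKK→GBP→NZD→DKK: 0.112 × 2.19 × 3.7 = 0.90754
NZD→PLN→GBP→NZD: 2.27 × 0.181 × 2.19 = 0.89981
DKK→GBP→JPY→DKK: 0.112 × 161 × 0.0499 = 0.89980
Maximum is DKK→GBP→NZD→DKK at 0.9075; no arbitrage — every cycle loses value.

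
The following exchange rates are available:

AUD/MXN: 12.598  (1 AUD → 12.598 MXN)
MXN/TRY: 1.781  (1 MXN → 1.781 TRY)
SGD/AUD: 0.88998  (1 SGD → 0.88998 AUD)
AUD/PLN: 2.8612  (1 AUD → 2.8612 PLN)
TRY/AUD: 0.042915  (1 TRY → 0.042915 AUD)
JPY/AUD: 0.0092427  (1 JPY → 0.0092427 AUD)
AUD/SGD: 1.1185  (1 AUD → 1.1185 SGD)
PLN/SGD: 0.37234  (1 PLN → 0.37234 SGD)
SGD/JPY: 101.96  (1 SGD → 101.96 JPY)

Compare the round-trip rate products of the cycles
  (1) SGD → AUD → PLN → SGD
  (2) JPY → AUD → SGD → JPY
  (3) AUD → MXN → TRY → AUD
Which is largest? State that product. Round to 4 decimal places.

1.0541

(1) 0.88998 × 2.8612 × 0.37234 = 0.94813
(2) 0.0092427 × 1.1185 × 101.96 = 1.05406
(3) 12.598 × 1.781 × 0.042915 = 0.96289
Highest is cycle (2) at 1.0541 (>1, arbitrage).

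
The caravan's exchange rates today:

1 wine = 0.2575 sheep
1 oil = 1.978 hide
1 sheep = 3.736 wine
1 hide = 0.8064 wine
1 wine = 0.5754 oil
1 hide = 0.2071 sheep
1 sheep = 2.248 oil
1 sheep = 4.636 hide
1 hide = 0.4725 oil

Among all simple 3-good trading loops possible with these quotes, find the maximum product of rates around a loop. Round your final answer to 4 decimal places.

0.9627

sheep→hide→wine→sheep: 4.636 × 0.8064 × 0.2575 = 0.96266
oil→hide→sheep→oil: 1.978 × 0.2071 × 2.248 = 0.92088
oil→hide→wine→oil: 1.978 × 0.8064 × 0.5754 = 0.91780
Maximum is sheep→hide→wine→sheep at 0.9627; no arbitrage — every cycle loses value.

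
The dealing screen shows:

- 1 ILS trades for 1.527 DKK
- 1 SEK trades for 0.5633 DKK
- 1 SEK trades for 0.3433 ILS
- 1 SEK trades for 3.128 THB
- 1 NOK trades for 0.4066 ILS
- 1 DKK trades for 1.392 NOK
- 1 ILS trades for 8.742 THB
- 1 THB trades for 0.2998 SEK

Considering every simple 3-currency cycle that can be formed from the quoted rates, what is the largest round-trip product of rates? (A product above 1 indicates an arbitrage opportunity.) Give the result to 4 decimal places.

SEK→ILS→THB→SEK: 0.3433 × 8.742 × 0.2998 = 0.89974
DKK→NOK→ILS→DKK: 1.392 × 0.4066 × 1.527 = 0.86426
Maximum is SEK→ILS→THB→SEK at 0.8997; no arbitrage — every cycle loses value.

0.8997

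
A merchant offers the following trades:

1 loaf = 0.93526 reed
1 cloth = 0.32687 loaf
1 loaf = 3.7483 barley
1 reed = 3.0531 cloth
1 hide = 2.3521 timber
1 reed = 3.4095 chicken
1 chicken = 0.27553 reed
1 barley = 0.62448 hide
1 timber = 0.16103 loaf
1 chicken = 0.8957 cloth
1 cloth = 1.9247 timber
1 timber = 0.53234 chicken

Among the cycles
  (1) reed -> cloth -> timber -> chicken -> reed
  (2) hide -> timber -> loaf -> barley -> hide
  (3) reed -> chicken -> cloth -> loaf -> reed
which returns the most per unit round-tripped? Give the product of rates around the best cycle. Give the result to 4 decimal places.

0.9336

(1) 3.0531 × 1.9247 × 0.53234 × 0.27553 = 0.86191
(2) 2.3521 × 0.16103 × 3.7483 × 0.62448 = 0.88657
(3) 3.4095 × 0.8957 × 0.32687 × 0.93526 = 0.93360
Highest is cycle (3) at 0.9336 (≤1, no arbitrage).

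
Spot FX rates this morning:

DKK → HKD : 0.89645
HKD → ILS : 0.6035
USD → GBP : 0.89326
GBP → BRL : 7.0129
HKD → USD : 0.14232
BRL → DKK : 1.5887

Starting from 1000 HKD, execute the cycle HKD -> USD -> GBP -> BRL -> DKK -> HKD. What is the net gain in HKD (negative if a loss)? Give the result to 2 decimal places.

269.72

1000 HKD × 0.14232 = 142.32 USD
142.32 USD × 0.89326 = 127.1287632 GBP
127.1287632 GBP × 7.0129 = 891.54130344528 BRL
891.54130344528 BRL × 1.5887 = 1416.391668783516336 DKK
1416.391668783516336 DKK × 0.89645 = 1269.7243114809832194072 HKD
Net change: 1269.7243114809832194072 − 1000 = 269.7243114809832194072 HKD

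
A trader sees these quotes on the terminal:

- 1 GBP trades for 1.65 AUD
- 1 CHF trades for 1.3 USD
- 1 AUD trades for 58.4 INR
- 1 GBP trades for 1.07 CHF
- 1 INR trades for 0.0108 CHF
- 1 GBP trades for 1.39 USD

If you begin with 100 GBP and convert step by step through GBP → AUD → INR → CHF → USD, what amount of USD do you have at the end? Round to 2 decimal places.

135.29

100 GBP × 1.65 = 165 AUD
165 AUD × 58.4 = 9636 INR
9636 INR × 0.0108 = 104.0688 CHF
104.0688 CHF × 1.3 = 135.28944 USD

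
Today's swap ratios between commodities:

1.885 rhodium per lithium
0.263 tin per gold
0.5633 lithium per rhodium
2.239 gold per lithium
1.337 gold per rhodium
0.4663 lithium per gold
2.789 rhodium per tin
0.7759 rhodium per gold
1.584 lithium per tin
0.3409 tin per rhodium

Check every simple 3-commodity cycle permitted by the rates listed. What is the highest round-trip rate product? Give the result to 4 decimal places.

1.1752

gold→lithium→rhodium→gold: 0.4663 × 1.885 × 1.337 = 1.17519
tin→lithium→rhodium→tin: 1.584 × 1.885 × 0.3409 = 1.01787
tin→rhodium→gold→tin: 2.789 × 1.337 × 0.263 = 0.98070
gold→rhodium→lithium→gold: 0.7759 × 0.5633 × 2.239 = 0.97859
tin→lithium→gold→tin: 1.584 × 2.239 × 0.263 = 0.93275
Maximum is gold→lithium→rhodium→gold at 1.1752; arbitrage exists.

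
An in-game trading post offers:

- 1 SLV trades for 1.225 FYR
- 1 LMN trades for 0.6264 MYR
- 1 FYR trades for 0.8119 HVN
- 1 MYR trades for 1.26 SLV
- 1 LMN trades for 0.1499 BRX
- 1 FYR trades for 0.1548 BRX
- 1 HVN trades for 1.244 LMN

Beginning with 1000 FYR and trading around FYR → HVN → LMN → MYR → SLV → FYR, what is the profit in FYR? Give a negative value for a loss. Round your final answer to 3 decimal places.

-23.480

1000 FYR × 0.8119 = 811.9 HVN
811.9 HVN × 1.244 = 1010.0036 LMN
1010.0036 LMN × 0.6264 = 632.66625504 MYR
632.66625504 MYR × 1.26 = 797.1594813504 SLV
797.1594813504 SLV × 1.225 = 976.52036465424 FYR
Net change: 976.52036465424 − 1000 = -23.47963534576 FYR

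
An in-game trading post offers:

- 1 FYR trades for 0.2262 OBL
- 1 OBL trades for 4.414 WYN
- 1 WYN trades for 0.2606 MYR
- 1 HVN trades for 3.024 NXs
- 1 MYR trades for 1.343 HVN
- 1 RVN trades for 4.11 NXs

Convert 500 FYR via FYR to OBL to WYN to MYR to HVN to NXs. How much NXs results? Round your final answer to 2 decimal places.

528.36

500 FYR × 0.2262 = 113.1 OBL
113.1 OBL × 4.414 = 499.2234 WYN
499.2234 WYN × 0.2606 = 130.09761804 MYR
130.09761804 MYR × 1.343 = 174.72110102772 HVN
174.72110102772 HVN × 3.024 = 528.35660950782528 NXs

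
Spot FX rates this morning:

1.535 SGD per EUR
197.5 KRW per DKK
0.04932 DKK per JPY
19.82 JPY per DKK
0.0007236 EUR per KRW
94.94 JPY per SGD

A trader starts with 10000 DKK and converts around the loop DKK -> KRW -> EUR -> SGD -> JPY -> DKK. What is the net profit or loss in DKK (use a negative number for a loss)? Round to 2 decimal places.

271.79

10000 DKK × 197.5 = 1975000 KRW
1975000 KRW × 0.0007236 = 1429.11 EUR
1429.11 EUR × 1.535 = 2193.68385 SGD
2193.68385 SGD × 94.94 = 208268.344719 JPY
208268.344719 JPY × 0.04932 = 10271.79476154108 DKK
Net change: 10271.79476154108 − 10000 = 271.79476154108 DKK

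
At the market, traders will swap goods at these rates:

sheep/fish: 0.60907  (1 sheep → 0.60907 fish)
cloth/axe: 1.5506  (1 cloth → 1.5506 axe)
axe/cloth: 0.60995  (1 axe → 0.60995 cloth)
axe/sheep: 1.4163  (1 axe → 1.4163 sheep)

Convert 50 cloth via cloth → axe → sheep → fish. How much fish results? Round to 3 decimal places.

66.879

50 cloth × 1.5506 = 77.53 axe
77.53 axe × 1.4163 = 109.805739 sheep
109.805739 sheep × 0.60907 = 66.87938145273 fish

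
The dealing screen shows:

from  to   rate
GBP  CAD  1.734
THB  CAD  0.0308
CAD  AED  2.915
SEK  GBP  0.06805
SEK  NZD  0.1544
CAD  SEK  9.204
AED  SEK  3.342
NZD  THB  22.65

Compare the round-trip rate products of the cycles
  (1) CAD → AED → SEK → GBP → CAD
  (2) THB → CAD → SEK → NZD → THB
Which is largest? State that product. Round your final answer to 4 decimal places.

1.1495

(1) 2.915 × 3.342 × 0.06805 × 1.734 = 1.14954
(2) 0.0308 × 9.204 × 0.1544 × 22.65 = 0.99139
Highest is cycle (1) at 1.1495 (>1, arbitrage).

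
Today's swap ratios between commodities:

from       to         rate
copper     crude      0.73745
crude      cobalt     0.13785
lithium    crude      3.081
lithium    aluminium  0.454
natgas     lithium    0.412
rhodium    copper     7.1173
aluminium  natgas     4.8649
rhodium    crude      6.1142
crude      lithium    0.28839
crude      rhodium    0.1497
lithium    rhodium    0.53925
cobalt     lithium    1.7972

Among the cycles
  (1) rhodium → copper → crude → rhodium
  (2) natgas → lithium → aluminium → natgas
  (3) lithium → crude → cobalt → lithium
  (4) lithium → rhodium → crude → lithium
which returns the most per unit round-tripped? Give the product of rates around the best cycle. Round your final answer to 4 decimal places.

(1) 7.1173 × 0.73745 × 0.1497 = 0.78572
(2) 0.412 × 0.454 × 4.8649 = 0.90997
(3) 3.081 × 0.13785 × 1.7972 = 0.76330
(4) 0.53925 × 6.1142 × 0.28839 = 0.95085
Highest is cycle (4) at 0.9508 (≤1, no arbitrage).

0.9508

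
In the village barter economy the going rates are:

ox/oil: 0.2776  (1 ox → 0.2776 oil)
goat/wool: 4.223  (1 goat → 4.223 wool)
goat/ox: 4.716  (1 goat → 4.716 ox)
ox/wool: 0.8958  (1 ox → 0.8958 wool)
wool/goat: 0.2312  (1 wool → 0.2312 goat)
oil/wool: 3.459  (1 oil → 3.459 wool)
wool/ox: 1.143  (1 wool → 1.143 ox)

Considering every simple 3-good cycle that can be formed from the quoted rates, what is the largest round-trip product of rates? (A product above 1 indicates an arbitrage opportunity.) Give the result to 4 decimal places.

1.0975

ox→oil→wool→ox: 0.2776 × 3.459 × 1.143 = 1.09753
ox→wool→goat→ox: 0.8958 × 0.2312 × 4.716 = 0.97673
Maximum is ox→oil→wool→ox at 1.0975; arbitrage exists.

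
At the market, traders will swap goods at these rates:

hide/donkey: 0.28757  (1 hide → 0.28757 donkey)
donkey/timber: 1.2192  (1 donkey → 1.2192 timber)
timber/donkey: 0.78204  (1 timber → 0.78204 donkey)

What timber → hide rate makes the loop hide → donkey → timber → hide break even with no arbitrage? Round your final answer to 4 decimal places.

2.8522

Known legs of the cycle: 0.28757 × 1.2192 = 0.350605344
For no arbitrage the full-cycle product must be 1, so the missing rate is 1 / 0.350605344 ≈ 2.852210.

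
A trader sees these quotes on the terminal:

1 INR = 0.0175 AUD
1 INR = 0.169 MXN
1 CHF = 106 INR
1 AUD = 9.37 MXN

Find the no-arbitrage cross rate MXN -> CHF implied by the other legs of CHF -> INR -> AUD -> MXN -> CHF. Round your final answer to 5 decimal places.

0.05753

Known legs of the cycle: 106 × 0.0175 × 9.37 = 17.38135
For no arbitrage the full-cycle product must be 1, so the missing rate is 1 / 17.38135 ≈ 0.0575329.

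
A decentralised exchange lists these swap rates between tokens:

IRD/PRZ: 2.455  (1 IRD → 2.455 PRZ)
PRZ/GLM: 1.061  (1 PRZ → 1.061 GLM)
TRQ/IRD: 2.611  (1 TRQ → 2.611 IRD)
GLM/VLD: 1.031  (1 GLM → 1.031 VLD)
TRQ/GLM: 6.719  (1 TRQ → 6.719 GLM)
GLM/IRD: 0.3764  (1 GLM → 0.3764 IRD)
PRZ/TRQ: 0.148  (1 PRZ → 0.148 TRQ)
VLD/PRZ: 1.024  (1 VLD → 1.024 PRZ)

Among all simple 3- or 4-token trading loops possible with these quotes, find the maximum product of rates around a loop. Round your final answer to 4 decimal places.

PRZ→GLM→VLD→PRZ: 1.061 × 1.031 × 1.024 = 1.12014
TRQ→GLM→VLD→PRZ→TRQ: 6.719 × 1.031 × 1.024 × 0.148 = 1.04984
IRD→PRZ→GLM→IRD: 2.455 × 1.061 × 0.3764 = 0.98043
TRQ→IRD→PRZ→TRQ: 2.611 × 2.455 × 0.148 = 0.94868
TRQ→GLM→IRD→PRZ→TRQ: 6.719 × 0.3764 × 2.455 × 0.148 = 0.91890
Maximum is PRZ→GLM→VLD→PRZ at 1.1201; arbitrage exists.

1.1201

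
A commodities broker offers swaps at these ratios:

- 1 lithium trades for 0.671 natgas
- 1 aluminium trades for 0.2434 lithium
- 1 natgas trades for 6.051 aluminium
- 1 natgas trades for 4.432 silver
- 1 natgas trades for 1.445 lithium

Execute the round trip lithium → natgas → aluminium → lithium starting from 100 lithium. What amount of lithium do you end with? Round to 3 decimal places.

98.826

100 lithium × 0.671 = 67.1 natgas
67.1 natgas × 6.051 = 406.0221 aluminium
406.0221 aluminium × 0.2434 = 98.82577914 lithium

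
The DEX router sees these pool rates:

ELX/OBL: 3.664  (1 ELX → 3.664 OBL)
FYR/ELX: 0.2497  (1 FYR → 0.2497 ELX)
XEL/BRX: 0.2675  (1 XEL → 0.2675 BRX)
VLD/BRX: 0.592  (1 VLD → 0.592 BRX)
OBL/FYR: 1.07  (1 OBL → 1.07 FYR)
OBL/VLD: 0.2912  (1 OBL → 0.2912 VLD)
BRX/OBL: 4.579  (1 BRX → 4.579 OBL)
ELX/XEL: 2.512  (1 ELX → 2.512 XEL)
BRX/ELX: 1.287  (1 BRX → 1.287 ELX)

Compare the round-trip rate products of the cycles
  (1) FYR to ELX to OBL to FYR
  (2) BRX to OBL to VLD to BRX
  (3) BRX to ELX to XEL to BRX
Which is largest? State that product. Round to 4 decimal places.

(1) 0.2497 × 3.664 × 1.07 = 0.97894
(2) 4.579 × 0.2912 × 0.592 = 0.78938
(3) 1.287 × 2.512 × 0.2675 = 0.86481
Highest is cycle (1) at 0.9789 (≤1, no arbitrage).

0.9789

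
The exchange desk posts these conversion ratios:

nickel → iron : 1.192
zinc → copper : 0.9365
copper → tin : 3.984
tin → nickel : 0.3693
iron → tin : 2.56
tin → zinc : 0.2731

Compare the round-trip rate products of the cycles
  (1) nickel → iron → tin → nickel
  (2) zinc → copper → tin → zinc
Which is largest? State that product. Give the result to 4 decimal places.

1.1269

(1) 1.192 × 2.56 × 0.3693 = 1.12693
(2) 0.9365 × 3.984 × 0.2731 = 1.01894
Highest is cycle (1) at 1.1269 (>1, arbitrage).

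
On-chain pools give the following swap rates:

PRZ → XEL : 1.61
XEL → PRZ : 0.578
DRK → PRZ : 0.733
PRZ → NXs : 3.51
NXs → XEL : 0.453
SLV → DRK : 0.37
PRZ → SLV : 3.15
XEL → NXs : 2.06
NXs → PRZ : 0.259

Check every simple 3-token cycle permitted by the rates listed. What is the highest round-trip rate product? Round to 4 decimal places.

0.9190

PRZ→NXs→XEL→PRZ: 3.51 × 0.453 × 0.578 = 0.91904
PRZ→XEL→NXs→PRZ: 1.61 × 2.06 × 0.259 = 0.85900
PRZ→SLV→DRK→PRZ: 3.15 × 0.37 × 0.733 = 0.85431
Maximum is PRZ→NXs→XEL→PRZ at 0.9190; no arbitrage — every cycle loses value.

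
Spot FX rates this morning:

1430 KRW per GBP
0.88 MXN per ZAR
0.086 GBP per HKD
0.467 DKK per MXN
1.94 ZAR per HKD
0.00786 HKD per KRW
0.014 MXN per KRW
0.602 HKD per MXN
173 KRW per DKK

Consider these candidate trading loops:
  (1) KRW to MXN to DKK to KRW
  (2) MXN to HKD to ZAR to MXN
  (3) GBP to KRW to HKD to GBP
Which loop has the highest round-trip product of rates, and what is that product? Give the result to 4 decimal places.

1.1311

(1) 0.014 × 0.467 × 173 = 1.13107
(2) 0.602 × 1.94 × 0.88 = 1.02773
(3) 1430 × 0.00786 × 0.086 = 0.96662
Highest is cycle (1) at 1.1311 (>1, arbitrage).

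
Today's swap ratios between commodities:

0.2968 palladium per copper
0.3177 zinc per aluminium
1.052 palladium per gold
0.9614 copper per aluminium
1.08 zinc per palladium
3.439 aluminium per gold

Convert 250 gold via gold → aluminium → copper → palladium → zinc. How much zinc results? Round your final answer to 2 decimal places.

250 gold × 3.439 = 859.75 aluminium
859.75 aluminium × 0.9614 = 826.56365 copper
826.56365 copper × 0.2968 = 245.32409132 palladium
245.32409132 palladium × 1.08 = 264.9500186256 zinc

264.95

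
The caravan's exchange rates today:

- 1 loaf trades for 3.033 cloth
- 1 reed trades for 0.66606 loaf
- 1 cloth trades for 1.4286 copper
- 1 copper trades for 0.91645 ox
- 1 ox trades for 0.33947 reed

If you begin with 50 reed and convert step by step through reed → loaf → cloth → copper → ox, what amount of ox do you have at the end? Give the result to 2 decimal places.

50 reed × 0.66606 = 33.303 loaf
33.303 loaf × 3.033 = 101.007999 cloth
101.007999 cloth × 1.4286 = 144.3000273714 copper
144.3000273714 copper × 0.91645 = 132.24376008451953 ox

132.24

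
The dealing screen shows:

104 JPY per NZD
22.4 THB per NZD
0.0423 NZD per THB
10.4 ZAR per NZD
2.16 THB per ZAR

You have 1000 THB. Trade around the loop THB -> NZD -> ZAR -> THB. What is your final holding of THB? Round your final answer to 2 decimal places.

1000 THB × 0.0423 = 42.3 NZD
42.3 NZD × 10.4 = 439.92 ZAR
439.92 ZAR × 2.16 = 950.2272 THB

950.23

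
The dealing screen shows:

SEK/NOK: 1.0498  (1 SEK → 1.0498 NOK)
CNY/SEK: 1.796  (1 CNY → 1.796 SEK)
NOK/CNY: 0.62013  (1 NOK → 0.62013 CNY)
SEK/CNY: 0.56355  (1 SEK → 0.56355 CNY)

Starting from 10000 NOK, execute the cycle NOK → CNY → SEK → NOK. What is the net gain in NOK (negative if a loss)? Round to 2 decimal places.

10000 NOK × 0.62013 = 6201.3 CNY
6201.3 CNY × 1.796 = 11137.5348 SEK
11137.5348 SEK × 1.0498 = 11692.18403304 NOK
Net change: 11692.18403304 − 10000 = 1692.18403304 NOK

1692.18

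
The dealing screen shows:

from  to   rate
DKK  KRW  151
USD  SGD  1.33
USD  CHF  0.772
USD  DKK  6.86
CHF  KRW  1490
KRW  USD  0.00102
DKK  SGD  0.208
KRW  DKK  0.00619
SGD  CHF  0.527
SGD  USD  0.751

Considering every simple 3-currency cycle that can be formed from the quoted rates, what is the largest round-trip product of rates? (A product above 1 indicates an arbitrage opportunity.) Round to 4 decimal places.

1.1733

USD→CHF→KRW→USD: 0.772 × 1490 × 0.00102 = 1.17329
DKK→SGD→USD→DKK: 0.208 × 0.751 × 6.86 = 1.07159
DKK→KRW→USD→DKK: 151 × 0.00102 × 6.86 = 1.05658
Maximum is USD→CHF→KRW→USD at 1.1733; arbitrage exists.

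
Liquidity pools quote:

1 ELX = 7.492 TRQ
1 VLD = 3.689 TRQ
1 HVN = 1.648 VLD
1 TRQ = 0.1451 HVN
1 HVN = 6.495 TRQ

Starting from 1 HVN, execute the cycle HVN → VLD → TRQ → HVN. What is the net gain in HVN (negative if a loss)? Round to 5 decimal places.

1 HVN × 1.648 = 1.648 VLD
1.648 VLD × 3.689 = 6.079472 TRQ
6.079472 TRQ × 0.1451 = 0.8821313872 HVN
Net change: 0.8821313872 − 1 = -0.1178686128 HVN

-0.11787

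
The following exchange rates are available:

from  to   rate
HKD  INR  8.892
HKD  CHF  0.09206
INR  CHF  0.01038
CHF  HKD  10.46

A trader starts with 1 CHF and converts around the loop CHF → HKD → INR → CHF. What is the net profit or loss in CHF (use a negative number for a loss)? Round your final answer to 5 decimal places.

1 CHF × 10.46 = 10.46 HKD
10.46 HKD × 8.892 = 93.01032 INR
93.01032 INR × 0.01038 = 0.9654471216 CHF
Net change: 0.9654471216 − 1 = -0.0345528784 CHF

-0.03455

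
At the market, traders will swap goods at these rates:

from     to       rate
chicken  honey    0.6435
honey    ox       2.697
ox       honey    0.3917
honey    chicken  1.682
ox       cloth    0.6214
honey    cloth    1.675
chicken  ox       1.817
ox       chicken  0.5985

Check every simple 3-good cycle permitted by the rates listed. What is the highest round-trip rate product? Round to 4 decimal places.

1.1971

honey→chicken→ox→honey: 1.682 × 1.817 × 0.3917 = 1.19711
honey→ox→chicken→honey: 2.697 × 0.5985 × 0.6435 = 1.03871
Maximum is honey→chicken→ox→honey at 1.1971; arbitrage exists.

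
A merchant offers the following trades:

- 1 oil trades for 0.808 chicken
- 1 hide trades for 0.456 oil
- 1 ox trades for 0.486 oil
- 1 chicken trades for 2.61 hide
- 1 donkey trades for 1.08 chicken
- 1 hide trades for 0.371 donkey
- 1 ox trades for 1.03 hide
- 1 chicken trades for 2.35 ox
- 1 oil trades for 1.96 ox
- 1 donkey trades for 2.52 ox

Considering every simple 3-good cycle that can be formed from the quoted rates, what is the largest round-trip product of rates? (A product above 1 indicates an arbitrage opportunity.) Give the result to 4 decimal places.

chicken→hide→donkey→chicken: 2.61 × 0.371 × 1.08 = 1.04577
ox→hide→donkey→ox: 1.03 × 0.371 × 2.52 = 0.96297
chicken→hide→oil→chicken: 2.61 × 0.456 × 0.808 = 0.96165
chicken→ox→oil→chicken: 2.35 × 0.486 × 0.808 = 0.92282
ox→hide→oil→ox: 1.03 × 0.456 × 1.96 = 0.92057
Maximum is chicken→hide→donkey→chicken at 1.0458; arbitrage exists.

1.0458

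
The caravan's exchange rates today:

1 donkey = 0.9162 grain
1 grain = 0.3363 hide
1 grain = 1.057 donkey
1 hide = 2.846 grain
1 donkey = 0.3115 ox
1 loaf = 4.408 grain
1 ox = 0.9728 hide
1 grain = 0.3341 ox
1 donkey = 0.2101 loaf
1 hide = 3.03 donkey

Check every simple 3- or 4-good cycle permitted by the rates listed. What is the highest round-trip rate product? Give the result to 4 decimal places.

donkey→loaf→grain→donkey: 0.2101 × 4.408 × 1.057 = 0.97891
hide→donkey→loaf→grain→hide: 3.03 × 0.2101 × 4.408 × 0.3363 = 0.94371
hide→donkey→grain→hide: 3.03 × 0.9162 × 0.3363 = 0.93360
hide→grain→ox→hide: 2.846 × 0.3341 × 0.9728 = 0.92499
hide→donkey→ox→hide: 3.03 × 0.3115 × 0.9728 = 0.91817
hide→grain→donkey→ox→hide: 2.846 × 1.057 × 0.3115 × 0.9728 = 0.91157
hide→donkey→grain→ox→hide: 3.03 × 0.9162 × 0.3341 × 0.9728 = 0.90226
Maximum is donkey→loaf→grain→donkey at 0.9789; no arbitrage — every cycle loses value.

0.9789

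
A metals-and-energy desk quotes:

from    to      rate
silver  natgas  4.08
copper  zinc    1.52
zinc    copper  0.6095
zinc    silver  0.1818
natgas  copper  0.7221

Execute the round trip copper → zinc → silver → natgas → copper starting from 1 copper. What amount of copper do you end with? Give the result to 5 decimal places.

1 copper × 1.52 = 1.52 zinc
1.52 zinc × 0.1818 = 0.276336 silver
0.276336 silver × 4.08 = 1.12745088 natgas
1.12745088 natgas × 0.7221 = 0.814132280448 copper

0.81413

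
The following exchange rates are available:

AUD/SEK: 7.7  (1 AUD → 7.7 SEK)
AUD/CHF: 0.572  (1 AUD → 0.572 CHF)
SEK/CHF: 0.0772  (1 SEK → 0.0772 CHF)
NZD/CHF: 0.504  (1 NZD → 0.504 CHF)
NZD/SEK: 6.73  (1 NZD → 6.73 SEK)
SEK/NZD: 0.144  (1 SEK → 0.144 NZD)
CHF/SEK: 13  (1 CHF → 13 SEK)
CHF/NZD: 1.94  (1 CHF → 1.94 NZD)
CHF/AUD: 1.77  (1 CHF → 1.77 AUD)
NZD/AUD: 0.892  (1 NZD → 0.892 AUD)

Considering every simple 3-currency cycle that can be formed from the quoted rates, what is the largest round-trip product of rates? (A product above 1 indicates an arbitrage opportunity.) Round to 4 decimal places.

1.0522

SEK→CHF→AUD→SEK: 0.0772 × 1.77 × 7.7 = 1.05216
NZD→SEK→CHF→NZD: 6.73 × 0.0772 × 1.94 = 1.00794
NZD→AUD→CHF→NZD: 0.892 × 0.572 × 1.94 = 0.98983
NZD→AUD→SEK→NZD: 0.892 × 7.7 × 0.144 = 0.98905
NZD→CHF→SEK→NZD: 0.504 × 13 × 0.144 = 0.94349
Maximum is SEK→CHF→AUD→SEK at 1.0522; arbitrage exists.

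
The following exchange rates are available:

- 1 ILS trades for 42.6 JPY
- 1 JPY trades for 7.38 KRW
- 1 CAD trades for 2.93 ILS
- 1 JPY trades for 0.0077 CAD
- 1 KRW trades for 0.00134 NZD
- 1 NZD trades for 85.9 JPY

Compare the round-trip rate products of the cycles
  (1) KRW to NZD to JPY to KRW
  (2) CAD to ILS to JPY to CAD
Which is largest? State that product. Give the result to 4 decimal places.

(1) 0.00134 × 85.9 × 7.38 = 0.84948
(2) 2.93 × 42.6 × 0.0077 = 0.96110
Highest is cycle (2) at 0.9611 (≤1, no arbitrage).

0.9611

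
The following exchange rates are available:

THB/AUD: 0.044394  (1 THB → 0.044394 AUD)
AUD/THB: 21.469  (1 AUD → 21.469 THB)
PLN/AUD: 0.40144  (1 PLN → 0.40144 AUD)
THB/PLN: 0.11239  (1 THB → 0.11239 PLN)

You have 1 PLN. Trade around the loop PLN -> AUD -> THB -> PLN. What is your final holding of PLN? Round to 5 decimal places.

1 PLN × 0.40144 = 0.40144 AUD
0.40144 AUD × 21.469 = 8.61851536 THB
8.61851536 THB × 0.11239 = 0.9686349413104 PLN

0.96863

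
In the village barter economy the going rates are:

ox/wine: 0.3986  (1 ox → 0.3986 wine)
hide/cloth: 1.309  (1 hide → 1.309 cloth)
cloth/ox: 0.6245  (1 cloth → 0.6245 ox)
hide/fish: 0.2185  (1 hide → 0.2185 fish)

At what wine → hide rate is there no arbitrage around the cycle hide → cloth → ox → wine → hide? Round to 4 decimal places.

3.0690

Known legs of the cycle: 1.309 × 0.6245 × 0.3986 = 0.3258437413
For no arbitrage the full-cycle product must be 1, so the missing rate is 1 / 0.3258437413 ≈ 3.068956.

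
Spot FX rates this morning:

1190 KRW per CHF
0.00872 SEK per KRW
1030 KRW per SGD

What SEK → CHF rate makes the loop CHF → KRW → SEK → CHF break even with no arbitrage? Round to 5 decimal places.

0.09637

Known legs of the cycle: 1190 × 0.00872 = 10.3768
For no arbitrage the full-cycle product must be 1, so the missing rate is 1 / 10.3768 ≈ 0.0963688.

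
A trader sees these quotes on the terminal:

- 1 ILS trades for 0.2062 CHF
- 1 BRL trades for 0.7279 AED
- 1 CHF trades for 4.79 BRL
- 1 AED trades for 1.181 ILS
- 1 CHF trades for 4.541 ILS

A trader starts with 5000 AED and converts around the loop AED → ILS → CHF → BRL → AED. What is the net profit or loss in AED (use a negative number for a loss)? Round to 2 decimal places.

5000 AED × 1.181 = 5905 ILS
5905 ILS × 0.2062 = 1217.611 CHF
1217.611 CHF × 4.79 = 5832.35669 BRL
5832.35669 BRL × 0.7279 = 4245.372434651 AED
Net change: 4245.372434651 − 5000 = -754.627565349 AED

-754.63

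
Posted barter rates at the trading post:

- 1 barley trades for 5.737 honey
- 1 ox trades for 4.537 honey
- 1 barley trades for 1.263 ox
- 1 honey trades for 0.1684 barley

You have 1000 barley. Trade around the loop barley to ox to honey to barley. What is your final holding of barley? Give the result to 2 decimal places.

1000 barley × 1.263 = 1263 ox
1263 ox × 4.537 = 5730.231 honey
5730.231 honey × 0.1684 = 964.9709004 barley

964.97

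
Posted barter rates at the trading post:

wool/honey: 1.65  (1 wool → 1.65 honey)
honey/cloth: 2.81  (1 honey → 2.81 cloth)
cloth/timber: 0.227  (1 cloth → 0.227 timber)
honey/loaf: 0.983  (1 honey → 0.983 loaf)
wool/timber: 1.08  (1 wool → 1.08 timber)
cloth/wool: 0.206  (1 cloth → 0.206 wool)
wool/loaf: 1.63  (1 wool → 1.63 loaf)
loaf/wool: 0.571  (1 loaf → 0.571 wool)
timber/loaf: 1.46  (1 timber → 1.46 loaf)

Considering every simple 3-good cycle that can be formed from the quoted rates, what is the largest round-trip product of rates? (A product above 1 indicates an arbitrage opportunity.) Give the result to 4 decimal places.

0.9551

wool→honey→cloth→wool: 1.65 × 2.81 × 0.206 = 0.95512
wool→honey→loaf→wool: 1.65 × 0.983 × 0.571 = 0.92613
wool→timber→loaf→wool: 1.08 × 1.46 × 0.571 = 0.90035
Maximum is wool→honey→cloth→wool at 0.9551; no arbitrage — every cycle loses value.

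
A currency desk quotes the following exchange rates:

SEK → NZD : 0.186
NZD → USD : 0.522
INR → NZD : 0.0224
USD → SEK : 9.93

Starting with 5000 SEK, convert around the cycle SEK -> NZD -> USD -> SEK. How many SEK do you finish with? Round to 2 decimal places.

5000 SEK × 0.186 = 930 NZD
930 NZD × 0.522 = 485.46 USD
485.46 USD × 9.93 = 4820.6178 SEK

4820.62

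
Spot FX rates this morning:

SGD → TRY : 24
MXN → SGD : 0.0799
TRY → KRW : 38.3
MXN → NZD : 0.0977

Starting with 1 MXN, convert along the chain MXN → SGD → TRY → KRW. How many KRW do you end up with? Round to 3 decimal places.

73.444

1 MXN × 0.0799 = 0.0799 SGD
0.0799 SGD × 24 = 1.9176 TRY
1.9176 TRY × 38.3 = 73.44408 KRW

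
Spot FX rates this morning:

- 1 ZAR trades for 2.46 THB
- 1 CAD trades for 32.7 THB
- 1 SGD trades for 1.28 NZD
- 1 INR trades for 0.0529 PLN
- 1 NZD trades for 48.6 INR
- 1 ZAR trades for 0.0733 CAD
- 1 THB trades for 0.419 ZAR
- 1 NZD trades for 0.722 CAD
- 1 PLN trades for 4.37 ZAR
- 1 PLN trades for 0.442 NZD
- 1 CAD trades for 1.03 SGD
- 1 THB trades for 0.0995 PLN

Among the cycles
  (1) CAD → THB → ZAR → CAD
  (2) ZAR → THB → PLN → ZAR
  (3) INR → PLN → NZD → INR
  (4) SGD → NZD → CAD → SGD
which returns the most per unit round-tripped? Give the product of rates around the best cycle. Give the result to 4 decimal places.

(1) 32.7 × 0.419 × 0.0733 = 1.00431
(2) 2.46 × 0.0995 × 4.37 = 1.06964
(3) 0.0529 × 0.442 × 48.6 = 1.13636
(4) 1.28 × 0.722 × 1.03 = 0.95188
Highest is cycle (3) at 1.1364 (>1, arbitrage).

1.1364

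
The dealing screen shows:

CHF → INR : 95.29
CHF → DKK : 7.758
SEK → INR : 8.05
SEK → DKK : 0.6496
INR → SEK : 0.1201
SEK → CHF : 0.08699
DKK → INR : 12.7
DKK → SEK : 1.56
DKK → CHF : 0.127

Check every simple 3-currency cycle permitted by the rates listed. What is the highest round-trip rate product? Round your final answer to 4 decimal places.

CHF→DKK→SEK→CHF: 7.758 × 1.56 × 0.08699 = 1.05279
INR→SEK→CHF→INR: 0.1201 × 0.08699 × 95.29 = 0.99554
INR→SEK→DKK→INR: 0.1201 × 0.6496 × 12.7 = 0.99082
Maximum is CHF→DKK→SEK→CHF at 1.0528; arbitrage exists.

1.0528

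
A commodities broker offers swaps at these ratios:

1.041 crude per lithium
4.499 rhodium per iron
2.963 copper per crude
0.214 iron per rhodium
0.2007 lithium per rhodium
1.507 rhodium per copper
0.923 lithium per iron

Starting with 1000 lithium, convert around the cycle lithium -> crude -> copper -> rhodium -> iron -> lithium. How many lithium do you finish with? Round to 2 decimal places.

918.14

1000 lithium × 1.041 = 1041 crude
1041 crude × 2.963 = 3084.483 copper
3084.483 copper × 1.507 = 4648.315881 rhodium
4648.315881 rhodium × 0.214 = 994.739598534 iron
994.739598534 iron × 0.923 = 918.144649446882 lithium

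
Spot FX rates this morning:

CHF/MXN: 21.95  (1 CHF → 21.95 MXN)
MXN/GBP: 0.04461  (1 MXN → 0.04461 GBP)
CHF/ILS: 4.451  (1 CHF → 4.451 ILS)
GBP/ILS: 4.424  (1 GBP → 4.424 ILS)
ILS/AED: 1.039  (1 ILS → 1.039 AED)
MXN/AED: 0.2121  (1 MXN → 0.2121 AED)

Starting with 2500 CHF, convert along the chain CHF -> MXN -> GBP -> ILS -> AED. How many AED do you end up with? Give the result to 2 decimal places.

2500 CHF × 21.95 = 54875 MXN
54875 MXN × 0.04461 = 2447.97375 GBP
2447.97375 GBP × 4.424 = 10829.83587 ILS
10829.83587 ILS × 1.039 = 11252.19946893 AED

11252.20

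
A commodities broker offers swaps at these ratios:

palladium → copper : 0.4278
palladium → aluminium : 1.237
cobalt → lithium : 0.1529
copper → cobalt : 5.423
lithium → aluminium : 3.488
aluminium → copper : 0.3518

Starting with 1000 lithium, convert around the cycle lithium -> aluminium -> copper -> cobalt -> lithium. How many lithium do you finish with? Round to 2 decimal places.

1000 lithium × 3.488 = 3488 aluminium
3488 aluminium × 0.3518 = 1227.0784 copper
1227.0784 copper × 5.423 = 6654.4461632 cobalt
6654.4461632 cobalt × 0.1529 = 1017.46481835328 lithium

1017.46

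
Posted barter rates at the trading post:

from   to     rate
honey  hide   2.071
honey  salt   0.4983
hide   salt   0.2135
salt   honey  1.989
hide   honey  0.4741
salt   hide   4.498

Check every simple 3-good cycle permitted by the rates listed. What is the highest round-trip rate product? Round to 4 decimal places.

1.0626

hide→honey→salt→hide: 0.4741 × 0.4983 × 4.498 = 1.06263
hide→salt→honey→hide: 0.2135 × 1.989 × 2.071 = 0.87945
Maximum is hide→honey→salt→hide at 1.0626; arbitrage exists.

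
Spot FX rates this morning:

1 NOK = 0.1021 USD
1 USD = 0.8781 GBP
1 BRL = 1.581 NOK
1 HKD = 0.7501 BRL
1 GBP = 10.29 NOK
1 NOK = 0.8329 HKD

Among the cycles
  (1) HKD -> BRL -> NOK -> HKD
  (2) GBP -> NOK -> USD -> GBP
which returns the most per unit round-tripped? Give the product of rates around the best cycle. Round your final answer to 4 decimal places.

(1) 0.7501 × 1.581 × 0.8329 = 0.98774
(2) 10.29 × 0.1021 × 0.8781 = 0.92254
Highest is cycle (1) at 0.9877 (≤1, no arbitrage).

0.9877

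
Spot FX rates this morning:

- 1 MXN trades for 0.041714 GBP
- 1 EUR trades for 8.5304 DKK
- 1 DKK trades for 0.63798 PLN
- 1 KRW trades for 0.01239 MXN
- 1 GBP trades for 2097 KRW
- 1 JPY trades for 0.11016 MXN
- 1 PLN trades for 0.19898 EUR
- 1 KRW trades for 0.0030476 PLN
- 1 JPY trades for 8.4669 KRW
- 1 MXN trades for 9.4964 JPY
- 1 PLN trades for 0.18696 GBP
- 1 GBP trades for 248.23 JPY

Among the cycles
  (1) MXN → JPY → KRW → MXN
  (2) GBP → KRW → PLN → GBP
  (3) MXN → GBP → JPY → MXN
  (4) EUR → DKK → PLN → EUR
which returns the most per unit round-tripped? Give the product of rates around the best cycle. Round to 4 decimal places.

(1) 9.4964 × 8.4669 × 0.01239 = 0.99622
(2) 2097 × 0.0030476 × 0.18696 = 1.19483
(3) 0.041714 × 248.23 × 0.11016 = 1.14067
(4) 8.5304 × 0.63798 × 0.19898 = 1.08289
Highest is cycle (2) at 1.1948 (>1, arbitrage).

1.1948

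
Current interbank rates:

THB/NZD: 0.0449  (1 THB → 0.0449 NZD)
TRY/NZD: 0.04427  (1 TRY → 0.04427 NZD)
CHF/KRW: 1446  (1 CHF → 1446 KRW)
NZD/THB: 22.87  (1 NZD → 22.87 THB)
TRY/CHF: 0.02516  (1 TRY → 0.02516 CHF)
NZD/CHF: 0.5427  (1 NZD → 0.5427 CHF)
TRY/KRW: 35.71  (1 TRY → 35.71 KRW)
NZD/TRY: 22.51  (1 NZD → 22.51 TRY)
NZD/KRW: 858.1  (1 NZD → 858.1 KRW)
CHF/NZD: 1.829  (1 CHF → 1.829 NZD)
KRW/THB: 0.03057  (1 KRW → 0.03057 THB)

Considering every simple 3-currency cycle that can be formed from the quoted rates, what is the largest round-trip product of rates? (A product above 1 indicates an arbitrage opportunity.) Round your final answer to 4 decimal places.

1.1778

NZD→KRW→THB→NZD: 858.1 × 0.03057 × 0.0449 = 1.17782
NZD→TRY→CHF→NZD: 22.51 × 0.02516 × 1.829 = 1.03586
Maximum is NZD→KRW→THB→NZD at 1.1778; arbitrage exists.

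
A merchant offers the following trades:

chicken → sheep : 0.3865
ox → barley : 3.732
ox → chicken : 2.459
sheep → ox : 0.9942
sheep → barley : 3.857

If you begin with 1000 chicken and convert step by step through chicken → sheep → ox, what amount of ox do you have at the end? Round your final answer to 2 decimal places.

384.26

1000 chicken × 0.3865 = 386.5 sheep
386.5 sheep × 0.9942 = 384.2583 ox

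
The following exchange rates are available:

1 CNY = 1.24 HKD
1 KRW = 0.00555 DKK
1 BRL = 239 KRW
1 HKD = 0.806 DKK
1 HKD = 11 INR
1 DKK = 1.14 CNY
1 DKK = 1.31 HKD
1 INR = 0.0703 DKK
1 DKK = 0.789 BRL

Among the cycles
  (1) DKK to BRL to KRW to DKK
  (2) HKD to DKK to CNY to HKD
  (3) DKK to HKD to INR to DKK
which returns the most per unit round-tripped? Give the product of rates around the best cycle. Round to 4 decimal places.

1.1394

(1) 0.789 × 239 × 0.00555 = 1.04657
(2) 0.806 × 1.14 × 1.24 = 1.13936
(3) 1.31 × 11 × 0.0703 = 1.01302
Highest is cycle (2) at 1.1394 (>1, arbitrage).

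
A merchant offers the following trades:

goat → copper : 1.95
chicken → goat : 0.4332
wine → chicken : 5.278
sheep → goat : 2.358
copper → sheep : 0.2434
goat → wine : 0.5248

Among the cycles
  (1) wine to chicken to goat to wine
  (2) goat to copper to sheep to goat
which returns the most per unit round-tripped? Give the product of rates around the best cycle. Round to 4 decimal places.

(1) 5.278 × 0.4332 × 0.5248 = 1.19992
(2) 1.95 × 0.2434 × 2.358 = 1.11918
Highest is cycle (1) at 1.1999 (>1, arbitrage).

1.1999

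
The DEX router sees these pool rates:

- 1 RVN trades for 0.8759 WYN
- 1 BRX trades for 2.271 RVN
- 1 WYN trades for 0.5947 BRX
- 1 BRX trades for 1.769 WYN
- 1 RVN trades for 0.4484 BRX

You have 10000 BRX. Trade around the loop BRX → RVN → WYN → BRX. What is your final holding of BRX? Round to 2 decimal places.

11829.59

10000 BRX × 2.271 = 22710 RVN
22710 RVN × 0.8759 = 19891.689 WYN
19891.689 WYN × 0.5947 = 11829.5874483 BRX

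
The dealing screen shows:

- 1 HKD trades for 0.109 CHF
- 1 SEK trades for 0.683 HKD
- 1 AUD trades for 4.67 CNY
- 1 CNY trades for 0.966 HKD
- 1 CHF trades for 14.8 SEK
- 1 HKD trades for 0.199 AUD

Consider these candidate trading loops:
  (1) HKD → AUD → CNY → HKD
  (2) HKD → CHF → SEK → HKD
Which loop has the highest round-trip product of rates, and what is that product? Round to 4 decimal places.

(1) 0.199 × 4.67 × 0.966 = 0.89773
(2) 0.109 × 14.8 × 0.683 = 1.10182
Highest is cycle (2) at 1.1018 (>1, arbitrage).

1.1018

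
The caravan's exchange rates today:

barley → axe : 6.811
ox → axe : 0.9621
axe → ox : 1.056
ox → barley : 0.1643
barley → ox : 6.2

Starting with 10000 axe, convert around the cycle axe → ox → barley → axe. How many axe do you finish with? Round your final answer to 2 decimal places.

11817.14

10000 axe × 1.056 = 10560 ox
10560 ox × 0.1643 = 1735.008 barley
1735.008 barley × 6.811 = 11817.139488 axe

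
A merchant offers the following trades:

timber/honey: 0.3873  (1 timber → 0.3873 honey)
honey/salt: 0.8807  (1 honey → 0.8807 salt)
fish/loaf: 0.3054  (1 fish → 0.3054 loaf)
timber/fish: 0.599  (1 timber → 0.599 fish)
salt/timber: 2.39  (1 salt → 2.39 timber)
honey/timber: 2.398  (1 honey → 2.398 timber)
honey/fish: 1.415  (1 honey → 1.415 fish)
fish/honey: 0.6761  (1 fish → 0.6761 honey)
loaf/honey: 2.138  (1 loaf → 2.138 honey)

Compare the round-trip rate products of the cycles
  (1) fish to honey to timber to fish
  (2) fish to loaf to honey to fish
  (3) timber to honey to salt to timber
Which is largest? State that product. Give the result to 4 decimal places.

(1) 0.6761 × 2.398 × 0.599 = 0.97115
(2) 0.3054 × 2.138 × 1.415 = 0.92392
(3) 0.3873 × 0.8807 × 2.39 = 0.81522
Highest is cycle (1) at 0.9712 (≤1, no arbitrage).

0.9712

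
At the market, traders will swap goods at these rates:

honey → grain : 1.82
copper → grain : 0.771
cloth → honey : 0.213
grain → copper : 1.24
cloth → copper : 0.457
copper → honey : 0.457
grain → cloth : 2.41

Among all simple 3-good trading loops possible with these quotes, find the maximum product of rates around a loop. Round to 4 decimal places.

honey→grain→copper→honey: 1.82 × 1.24 × 0.457 = 1.03136
cloth→honey→grain→cloth: 0.213 × 1.82 × 2.41 = 0.93426
cloth→copper→grain→cloth: 0.457 × 0.771 × 2.41 = 0.84916
Maximum is honey→grain→copper→honey at 1.0314; arbitrage exists.

1.0314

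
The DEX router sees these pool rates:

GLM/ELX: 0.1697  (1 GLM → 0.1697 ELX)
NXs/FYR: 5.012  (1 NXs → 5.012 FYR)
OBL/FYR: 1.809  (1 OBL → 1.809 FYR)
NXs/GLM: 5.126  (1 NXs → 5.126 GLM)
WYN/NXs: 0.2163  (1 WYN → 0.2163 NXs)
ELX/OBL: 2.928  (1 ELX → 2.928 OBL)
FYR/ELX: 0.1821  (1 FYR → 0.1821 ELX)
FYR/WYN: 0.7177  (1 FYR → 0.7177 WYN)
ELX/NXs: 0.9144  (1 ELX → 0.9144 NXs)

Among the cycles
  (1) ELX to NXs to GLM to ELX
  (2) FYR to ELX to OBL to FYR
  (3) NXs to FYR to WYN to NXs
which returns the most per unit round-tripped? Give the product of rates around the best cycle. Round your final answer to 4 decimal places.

0.9645

(1) 0.9144 × 5.126 × 0.1697 = 0.79542
(2) 0.1821 × 2.928 × 1.809 = 0.96454
(3) 5.012 × 0.7177 × 0.2163 = 0.77806
Highest is cycle (2) at 0.9645 (≤1, no arbitrage).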